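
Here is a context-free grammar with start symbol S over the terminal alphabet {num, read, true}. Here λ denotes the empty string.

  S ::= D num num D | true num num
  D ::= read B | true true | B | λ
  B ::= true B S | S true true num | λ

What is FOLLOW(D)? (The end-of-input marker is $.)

FIRST(S) = {num, read, true}  (via D num num D)
FIRST(B) = {λ, num, read, true}  (via S true true num)
FIRST(D) = {λ, num, read, true}  (via B)
FOLLOW(S) includes $ since S is the start symbol.
FOLLOW(S): in B::=true B S, the suffix after S is empty, so FOLLOW(S) ⊇ FOLLOW(B) = {$, num, read, true}; in B::=S true true num, S is followed by true true num with FIRST {true}. Thus FOLLOW(S) = {$, num, read, true}.
FOLLOW(D): in S::=D num num D (occurrence 1), D is followed by num num D with FIRST {num}; in S::=D num num D (occurrence 2), the suffix after D is empty, so FOLLOW(D) ⊇ FOLLOW(S) = {$, num, read, true}. Thus FOLLOW(D) = {$, num, read, true}.
FOLLOW(B): in D::=read B, the suffix after B is empty, so FOLLOW(B) ⊇ FOLLOW(D) = {$, num, read, true}; in D::=B, the suffix after B is empty, so FOLLOW(B) ⊇ FOLLOW(D) = {$, num, read, true}; in B::=true B S, B is followed by S with FIRST {num, read, true}. Thus FOLLOW(B) = {$, num, read, true}.

{$, num, read, true}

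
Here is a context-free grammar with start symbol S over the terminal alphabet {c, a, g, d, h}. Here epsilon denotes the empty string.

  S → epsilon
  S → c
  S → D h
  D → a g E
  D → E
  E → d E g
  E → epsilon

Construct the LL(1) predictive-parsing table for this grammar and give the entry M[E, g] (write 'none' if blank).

E → epsilon

FIRST(E) = {epsilon, d}
FIRST(D) = {epsilon, a, d}  (via E)
FIRST(S) = {epsilon, a, c, d, h}  (via D h)
FOLLOW(S) includes $ since S is the start symbol.
FOLLOW(D): in S→D h, D is followed by h with FIRST {h}. Thus FOLLOW(D) = {h}.
FOLLOW(E): in D→a g E, the suffix after E is empty, so FOLLOW(E) ⊇ FOLLOW(D) = {h}; in D→E, the suffix after E is empty, so FOLLOW(E) ⊇ FOLLOW(D) = {h}; in E→d E g, E is followed by g with FIRST {g}. Thus FOLLOW(E) = {g, h}.
For E → d E g: FIRST(d E g) = {d}, so it goes in M[E, t] for t ∈ {d}.
For E → epsilon: FIRST(epsilon) = {epsilon}, so it goes in M[E, t] for t ∈ {}; since epsilon ∈ FIRST, also for every t ∈ FOLLOW(E) = {g, h}.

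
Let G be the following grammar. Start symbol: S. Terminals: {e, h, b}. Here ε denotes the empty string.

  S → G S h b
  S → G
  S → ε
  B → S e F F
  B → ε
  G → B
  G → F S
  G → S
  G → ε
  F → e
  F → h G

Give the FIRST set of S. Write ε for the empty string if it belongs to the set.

FIRST(F) = {e, h}
FIRST(S) = {ε, e, h}  (via G S h b, G)
FIRST(B) = {ε, e, h}  (via S e F F)
FIRST(G) = {ε, e, h}  (via B, F S, S)

{ε, e, h}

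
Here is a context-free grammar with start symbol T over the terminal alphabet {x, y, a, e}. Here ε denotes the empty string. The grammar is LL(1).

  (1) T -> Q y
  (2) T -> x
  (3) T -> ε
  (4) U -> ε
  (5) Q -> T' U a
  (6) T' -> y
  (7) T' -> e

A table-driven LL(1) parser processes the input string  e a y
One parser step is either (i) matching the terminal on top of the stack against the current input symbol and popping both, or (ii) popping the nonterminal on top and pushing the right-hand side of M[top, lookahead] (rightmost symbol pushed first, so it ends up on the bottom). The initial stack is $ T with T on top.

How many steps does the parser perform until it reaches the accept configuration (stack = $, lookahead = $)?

     Stack       Input    Action
  1  $ T         e a y $  expand T -> Q y
  2  $ y Q       e a y $  expand Q -> T' U a
  3  $ y a U T'  e a y $  expand T' -> e
  4  $ y a U e   e a y $  match e
  5  $ y a U     a y $    expand U -> ε
  6  $ y a       a y $    match a
  7  $ y         y $      match y
Accept reached after 7 steps.

7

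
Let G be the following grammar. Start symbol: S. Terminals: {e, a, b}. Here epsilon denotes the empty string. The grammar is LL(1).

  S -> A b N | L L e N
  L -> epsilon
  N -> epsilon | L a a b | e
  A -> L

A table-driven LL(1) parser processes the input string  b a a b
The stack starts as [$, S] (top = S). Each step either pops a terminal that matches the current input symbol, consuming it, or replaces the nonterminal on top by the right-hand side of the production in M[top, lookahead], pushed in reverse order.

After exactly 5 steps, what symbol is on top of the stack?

L

     Stack    Input      Action
  1  $ S      b a a b $  expand S -> A b N
  2  $ N b A  b a a b $  expand A -> L
  3  $ N b L  b a a b $  expand L -> epsilon
  4  $ N b    b a a b $  match b
  5  $ N      a a b $    expand N -> L a a b
Stack after step 5: $ b a a L (top = L).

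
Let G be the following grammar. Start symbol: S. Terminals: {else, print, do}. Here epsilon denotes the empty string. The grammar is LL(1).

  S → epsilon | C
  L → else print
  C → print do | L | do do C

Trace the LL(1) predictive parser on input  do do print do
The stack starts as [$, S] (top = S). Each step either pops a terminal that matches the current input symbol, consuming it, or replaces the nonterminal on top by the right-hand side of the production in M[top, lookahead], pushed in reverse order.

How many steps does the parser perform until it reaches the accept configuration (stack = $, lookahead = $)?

step 1: stack=$ S  input=do do print do $  — expand S → C
step 2: stack=$ C  input=do do print do $  — expand C → do do C
step 3: stack=$ C do do  input=do do print do $  — match do
step 4: stack=$ C do  input=do print do $  — match do
step 5: stack=$ C  input=print do $  — expand C → print do
step 6: stack=$ do print  input=print do $  — match print
step 7: stack=$ do  input=do $  — match do
Accept reached after 7 steps.

7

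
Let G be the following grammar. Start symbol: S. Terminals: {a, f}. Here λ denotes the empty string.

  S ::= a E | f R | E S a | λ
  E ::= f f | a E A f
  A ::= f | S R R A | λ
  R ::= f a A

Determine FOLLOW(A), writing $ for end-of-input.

{$, a, f}

FIRST(E): from E::=f f we get {f}; from E::=a E A f we get {a}. So FIRST(E) = {a, f}.
FIRST(R): from R::=f a A we get {f}. So FIRST(R) = {f}.
FIRST(S): from S::=a E we get {a}; from S::=f R we get {f}; from S::=E S a we get {a, f}; from S::=λ we get {λ}. So FIRST(S) = {λ, a, f}.
FIRST(A): from A::=f we get {f}; from A::=S R R A we get {a, f}; from A::=λ we get {λ}. So FIRST(A) = {λ, a, f}.
FOLLOW(S) includes $ since S is the start symbol.
FOLLOW(S): in S::=E S a, S is followed by a with FIRST {a}; in A::=S R R A, S is followed by R R A with FIRST {f}. Thus FOLLOW(S) = {$, a, f}.
FOLLOW(E): in S::=a E, the suffix after E is empty, so FOLLOW(E) ⊇ FOLLOW(S) = {$, a, f}; in S::=E S a, E is followed by S a with FIRST {a, f}; in E::=a E A f, E is followed by A f with FIRST {a, f}. Thus FOLLOW(E) = {$, a, f}.
FOLLOW(A): in E::=a E A f, A is followed by f with FIRST {f}; in A::=S R R A, the suffix after A is empty (adds nothing new); in R::=f a A, the suffix after A is empty, so FOLLOW(A) ⊇ FOLLOW(R) = {$, a, f}. Thus FOLLOW(A) = {$, a, f}.
FOLLOW(R): in S::=f R, the suffix after R is empty, so FOLLOW(R) ⊇ FOLLOW(S) = {$, a, f}; in A::=S R R A (occurrence 1), R is followed by R A with FIRST {f}; in A::=S R R A (occurrence 2), R is followed by A with FIRST {λ, a, f}; in A::=S R R A (occurrence 2), the suffix after R is nullable, so FOLLOW(R) ⊇ FOLLOW(A) = {$, a, f}. Thus FOLLOW(R) = {$, a, f}.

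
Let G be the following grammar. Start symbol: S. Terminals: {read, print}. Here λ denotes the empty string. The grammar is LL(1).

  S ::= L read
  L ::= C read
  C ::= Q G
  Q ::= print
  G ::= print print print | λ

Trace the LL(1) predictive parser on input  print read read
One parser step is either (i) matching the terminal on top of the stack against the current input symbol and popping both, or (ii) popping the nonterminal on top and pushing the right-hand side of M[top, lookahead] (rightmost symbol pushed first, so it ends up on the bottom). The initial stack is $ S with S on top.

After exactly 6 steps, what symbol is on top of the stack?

read

step 1: stack=$ S  input=print read read $  — expand S ::= L read
step 2: stack=$ read L  input=print read read $  — expand L ::= C read
step 3: stack=$ read read C  input=print read read $  — expand C ::= Q G
step 4: stack=$ read read G Q  input=print read read $  — expand Q ::= print
step 5: stack=$ read read G print  input=print read read $  — match print
step 6: stack=$ read read G  input=read read $  — expand G ::= λ
Stack after step 6: $ read read (top = read).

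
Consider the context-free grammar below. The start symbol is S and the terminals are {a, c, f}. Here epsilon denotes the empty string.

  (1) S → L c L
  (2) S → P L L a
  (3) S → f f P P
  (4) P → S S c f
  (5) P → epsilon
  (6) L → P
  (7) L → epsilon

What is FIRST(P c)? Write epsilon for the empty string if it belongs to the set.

{a, c, f}

FIRST(S): from S→L c L we get {a, c, f}; from S→P L L a we get {a, c, f}; from S→f f P P we get {f}. So FIRST(S) = {a, c, f}.
FIRST(P): from P→S S c f we get {a, c, f}; from P→epsilon we get {epsilon}. So FIRST(P) = {epsilon, a, c, f}.
FIRST(L): from L→P we get {epsilon, a, c, f}; from L→epsilon we get {epsilon}. So FIRST(L) = {epsilon, a, c, f}.
FIRST(P c): take FIRST of each symbol in turn, carrying on past any symbol whose FIRST contains epsilon; result {a, c, f}.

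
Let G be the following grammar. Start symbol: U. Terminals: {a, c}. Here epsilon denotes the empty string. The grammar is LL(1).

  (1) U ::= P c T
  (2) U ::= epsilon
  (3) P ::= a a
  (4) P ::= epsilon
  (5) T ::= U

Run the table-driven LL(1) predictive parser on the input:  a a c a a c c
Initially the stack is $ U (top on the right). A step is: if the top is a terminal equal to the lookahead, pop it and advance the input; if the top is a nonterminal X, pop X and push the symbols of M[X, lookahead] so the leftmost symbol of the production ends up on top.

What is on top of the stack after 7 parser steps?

P

step 1: stack=$ U  input=a a c a a c c $  — expand U ::= P c T
step 2: stack=$ T c P  input=a a c a a c c $  — expand P ::= a a
step 3: stack=$ T c a a  input=a a c a a c c $  — match a
step 4: stack=$ T c a  input=a c a a c c $  — match a
step 5: stack=$ T c  input=c a a c c $  — match c
step 6: stack=$ T  input=a a c c $  — expand T ::= U
step 7: stack=$ U  input=a a c c $  — expand U ::= P c T
Stack after step 7: $ T c P (top = P).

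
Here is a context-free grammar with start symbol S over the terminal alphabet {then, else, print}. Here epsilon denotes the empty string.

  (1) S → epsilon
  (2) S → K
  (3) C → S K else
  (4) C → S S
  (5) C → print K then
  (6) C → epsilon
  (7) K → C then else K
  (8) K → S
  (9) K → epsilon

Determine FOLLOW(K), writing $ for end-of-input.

FIRST(S): from S→epsilon we get {epsilon}; from S→K we get {epsilon, else, print, then}. So FIRST(S) = {epsilon, else, print, then}.
FIRST(C): from C→S K else we get {else, print, then}; from C→S S we get {epsilon, else, print, then}; from C→print K then we get {print}; from C→epsilon we get {epsilon}. So FIRST(C) = {epsilon, else, print, then}.
FIRST(K): from K→C then else K we get {else, print, then}; from K→S we get {epsilon, else, print, then}; from K→epsilon we get {epsilon}. So FIRST(K) = {epsilon, else, print, then}.
FOLLOW(S) includes $ since S is the start symbol.
FOLLOW(C): in K→C then else K, C is followed by then else K with FIRST {then}. Thus FOLLOW(C) = {then}.
FOLLOW(S): in C→S K else, S is followed by K else with FIRST {else, print, then}; in C→S S (occurrence 1), S is followed by S with FIRST {epsilon, else, print, then}; in C→S S (occurrence 1), the suffix after S is nullable, so FOLLOW(S) ⊇ FOLLOW(C) = {then}; in C→S S (occurrence 2), the suffix after S is empty, so FOLLOW(S) ⊇ FOLLOW(C) = {then}; in K→S, the suffix after S is empty, so FOLLOW(S) ⊇ FOLLOW(K) = {$, else, print, then}. Thus FOLLOW(S) = {$, else, print, then}.
FOLLOW(K): in S→K, the suffix after K is empty, so FOLLOW(K) ⊇ FOLLOW(S) = {$, else, print, then}; in C→S K else, K is followed by else with FIRST {else}; in C→print K then, K is followed by then with FIRST {then}; in K→C then else K, the suffix after K is empty (adds nothing new). Thus FOLLOW(K) = {$, else, print, then}.

{$, else, print, then}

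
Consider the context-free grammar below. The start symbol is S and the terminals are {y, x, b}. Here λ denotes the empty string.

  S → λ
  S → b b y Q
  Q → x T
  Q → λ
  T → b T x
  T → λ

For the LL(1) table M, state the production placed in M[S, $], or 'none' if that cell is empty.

FIRST(S): from S→λ we get {λ}; from S→b b y Q we get {b}. So FIRST(S) = {λ, b}.
FIRST(Q): from Q→x T we get {x}; from Q→λ we get {λ}. So FIRST(Q) = {λ, x}.
FIRST(T): from T→b T x we get {b}; from T→λ we get {λ}. So FIRST(T) = {λ, b}.
FOLLOW(S) includes $ since S is the start symbol.
FOLLOW(S): S appears on no right-hand side. Thus FOLLOW(S) = {$}.
For S → λ: FIRST(λ) = {λ}, so it goes in M[S, t] for t ∈ {}; since λ ∈ FIRST, also for every t ∈ FOLLOW(S) = {$}.
For S → b b y Q: FIRST(b b y Q) = {b}, so it goes in M[S, t] for t ∈ {b}.

S → λ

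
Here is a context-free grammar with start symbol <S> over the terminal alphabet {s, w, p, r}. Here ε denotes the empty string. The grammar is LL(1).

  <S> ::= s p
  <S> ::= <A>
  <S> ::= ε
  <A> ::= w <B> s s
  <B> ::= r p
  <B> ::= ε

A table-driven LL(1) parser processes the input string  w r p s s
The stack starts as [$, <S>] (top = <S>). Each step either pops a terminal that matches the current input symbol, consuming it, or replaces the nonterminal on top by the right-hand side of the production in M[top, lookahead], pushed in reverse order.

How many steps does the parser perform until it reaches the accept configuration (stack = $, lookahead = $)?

8

     Stack        Input        Action
  1  $ <S>        w r p s s $  expand <S> ::= <A>
  2  $ <A>        w r p s s $  expand <A> ::= w <B> s s
  3  $ s s <B> w  w r p s s $  match w
  4  $ s s <B>    r p s s $    expand <B> ::= r p
  5  $ s s p r    r p s s $    match r
  6  $ s s p      p s s $      match p
  7  $ s s        s s $        match s
  8  $ s          s $          match s
Accept reached after 8 steps.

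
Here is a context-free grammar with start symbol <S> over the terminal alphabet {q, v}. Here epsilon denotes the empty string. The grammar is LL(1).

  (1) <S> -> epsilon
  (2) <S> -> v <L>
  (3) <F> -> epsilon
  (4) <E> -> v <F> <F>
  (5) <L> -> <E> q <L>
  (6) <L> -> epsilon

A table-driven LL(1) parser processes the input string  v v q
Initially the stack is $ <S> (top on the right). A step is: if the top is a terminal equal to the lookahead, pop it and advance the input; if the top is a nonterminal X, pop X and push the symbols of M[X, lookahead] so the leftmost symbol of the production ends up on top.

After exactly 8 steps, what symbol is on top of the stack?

<L>

     Stack              Input    Action
  1  $ <S>              v v q $  expand <S> -> v <L>
  2  $ <L> v            v v q $  match v
  3  $ <L>              v q $    expand <L> -> <E> q <L>
  4  $ <L> q <E>        v q $    expand <E> -> v <F> <F>
  5  $ <L> q <F> <F> v  v q $    match v
  6  $ <L> q <F> <F>    q $      expand <F> -> epsilon
  7  $ <L> q <F>        q $      expand <F> -> epsilon
  8  $ <L> q            q $      match q
Stack after step 8: $ <L> (top = <L>).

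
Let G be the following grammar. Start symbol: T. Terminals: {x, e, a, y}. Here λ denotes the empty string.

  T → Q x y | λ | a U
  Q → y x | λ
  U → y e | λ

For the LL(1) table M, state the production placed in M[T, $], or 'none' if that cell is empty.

T → λ

FIRST(Q) = {λ, y}
FIRST(U) = {λ, y}
FIRST(T) = {λ, a, x, y}  (via Q x y)
FOLLOW(T) includes $ since T is the start symbol.
FOLLOW(T): T appears on no right-hand side. Thus FOLLOW(T) = {$}.
For T → Q x y: FIRST(Q x y) = {x, y}, so it goes in M[T, t] for t ∈ {x, y}.
For T → λ: FIRST(λ) = {λ}, so it goes in M[T, t] for t ∈ {}; since λ ∈ FIRST, also for every t ∈ FOLLOW(T) = {$}.
For T → a U: FIRST(a U) = {a}, so it goes in M[T, t] for t ∈ {a}.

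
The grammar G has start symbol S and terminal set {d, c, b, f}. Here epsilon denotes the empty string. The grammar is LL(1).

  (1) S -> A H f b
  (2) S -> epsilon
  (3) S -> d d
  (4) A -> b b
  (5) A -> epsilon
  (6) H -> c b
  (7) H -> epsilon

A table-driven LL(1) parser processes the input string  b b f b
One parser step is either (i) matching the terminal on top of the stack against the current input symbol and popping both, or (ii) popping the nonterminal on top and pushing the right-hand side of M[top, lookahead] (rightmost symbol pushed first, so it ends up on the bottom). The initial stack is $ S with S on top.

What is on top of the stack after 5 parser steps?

f

     Stack        Input      Action
  1  $ S          b b f b $  expand S -> A H f b
  2  $ b f H A    b b f b $  expand A -> b b
  3  $ b f H b b  b b f b $  match b
  4  $ b f H b    b f b $    match b
  5  $ b f H      f b $      expand H -> epsilon
Stack after step 5: $ b f (top = f).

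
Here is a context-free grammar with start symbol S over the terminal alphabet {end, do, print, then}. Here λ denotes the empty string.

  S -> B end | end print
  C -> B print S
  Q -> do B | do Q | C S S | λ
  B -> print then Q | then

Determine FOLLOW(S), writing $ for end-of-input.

FIRST(B) = {print, then}
FIRST(S) = {end, print, then}  (via B end)
FIRST(C) = {print, then}  (via B print S)
FIRST(Q) = {λ, do, print, then}  (via C S S)
FOLLOW(S) includes $ since S is the start symbol.
FOLLOW(C): in Q->C S S, C is followed by S S with FIRST {end, print, then}. Thus FOLLOW(C) = {end, print, then}.
FOLLOW(S): in C->B print S, the suffix after S is empty, so FOLLOW(S) ⊇ FOLLOW(C) = {end, print, then}; in Q->C S S (occurrence 1), S is followed by S with FIRST {end, print, then}; in Q->C S S (occurrence 2), the suffix after S is empty, so FOLLOW(S) ⊇ FOLLOW(Q) = {end, print}. Thus FOLLOW(S) = {$, end, print, then}.
FOLLOW(Q): in Q->do Q, the suffix after Q is empty (adds nothing new); in B->print then Q, the suffix after Q is empty, so FOLLOW(Q) ⊇ FOLLOW(B) = {end, print}. Thus FOLLOW(Q) = {end, print}.
FOLLOW(B): in S->B end, B is followed by end with FIRST {end}; in C->B print S, B is followed by print S with FIRST {print}; in Q->do B, the suffix after B is empty, so FOLLOW(B) ⊇ FOLLOW(Q) = {end, print}. Thus FOLLOW(B) = {end, print}.

{$, end, print, then}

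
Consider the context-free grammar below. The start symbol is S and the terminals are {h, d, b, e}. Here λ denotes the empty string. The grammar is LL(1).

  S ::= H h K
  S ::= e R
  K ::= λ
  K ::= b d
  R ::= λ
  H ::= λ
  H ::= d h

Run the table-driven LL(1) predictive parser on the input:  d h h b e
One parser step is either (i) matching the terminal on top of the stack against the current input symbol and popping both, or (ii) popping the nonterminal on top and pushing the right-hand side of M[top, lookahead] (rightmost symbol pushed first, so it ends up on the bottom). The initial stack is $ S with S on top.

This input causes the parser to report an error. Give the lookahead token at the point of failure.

e

     Stack      Input        Action
  1  $ S        d h h b e $  expand S ::= H h K
  2  $ K h H    d h h b e $  expand H ::= d h
  3  $ K h h d  d h h b e $  match d
  4  $ K h h    h h b e $    match h
  5  $ K h      h b e $      match h
  6  $ K        b e $        expand K ::= b d
  7  $ d b      b e $        match b
  8  $ d        e $          error: top is terminal d but lookahead is e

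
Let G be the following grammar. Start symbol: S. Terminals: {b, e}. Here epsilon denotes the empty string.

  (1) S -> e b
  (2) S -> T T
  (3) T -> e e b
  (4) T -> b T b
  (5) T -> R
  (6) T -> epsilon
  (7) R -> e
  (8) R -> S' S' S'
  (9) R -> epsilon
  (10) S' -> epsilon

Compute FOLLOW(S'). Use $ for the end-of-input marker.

FIRST(S') = {epsilon}
FIRST(R) = {epsilon, e}  (via S' S' S')
FIRST(T) = {epsilon, b, e}  (via R)
FIRST(S) = {epsilon, b, e}  (via T T)
FOLLOW(S) includes $ since S is the start symbol.
FOLLOW(S): S appears on no right-hand side. Thus FOLLOW(S) = {$}.
FOLLOW(T): in S->T T (occurrence 1), T is followed by T with FIRST {epsilon, b, e}; in S->T T (occurrence 1), the suffix after T is nullable, so FOLLOW(T) ⊇ FOLLOW(S) = {$}; in S->T T (occurrence 2), the suffix after T is empty, so FOLLOW(T) ⊇ FOLLOW(S) = {$}; in T->b T b, T is followed by b with FIRST {b}. Thus FOLLOW(T) = {$, b, e}.
FOLLOW(R): in T->R, the suffix after R is empty, so FOLLOW(R) ⊇ FOLLOW(T) = {$, b, e}. Thus FOLLOW(R) = {$, b, e}.
FOLLOW(S'): in R->S' S' S' (occurrence 1), S' is followed by S' S' with FIRST {epsilon}; in R->S' S' S' (occurrence 1), the suffix after S' is nullable, so FOLLOW(S') ⊇ FOLLOW(R) = {$, b, e}; in R->S' S' S' (occurrence 2), S' is followed by S' with FIRST {epsilon}; in R->S' S' S' (occurrence 2), the suffix after S' is nullable, so FOLLOW(S') ⊇ FOLLOW(R) = {$, b, e}; in R->S' S' S' (occurrence 3), the suffix after S' is empty, so FOLLOW(S') ⊇ FOLLOW(R) = {$, b, e}. Thus FOLLOW(S') = {$, b, e}.

{$, b, e}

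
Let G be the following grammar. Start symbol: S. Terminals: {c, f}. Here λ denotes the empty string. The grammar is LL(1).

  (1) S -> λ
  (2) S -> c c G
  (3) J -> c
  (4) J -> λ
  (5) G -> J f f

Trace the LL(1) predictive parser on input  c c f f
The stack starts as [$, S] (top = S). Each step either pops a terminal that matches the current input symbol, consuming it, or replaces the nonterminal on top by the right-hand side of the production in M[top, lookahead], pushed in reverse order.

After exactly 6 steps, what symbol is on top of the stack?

     Stack    Input      Action
  1  $ S      c c f f $  expand S -> c c G
  2  $ G c c  c c f f $  match c
  3  $ G c    c f f $    match c
  4  $ G      f f $      expand G -> J f f
  5  $ f f J  f f $      expand J -> λ
  6  $ f f    f f $      match f
Stack after step 6: $ f (top = f).

f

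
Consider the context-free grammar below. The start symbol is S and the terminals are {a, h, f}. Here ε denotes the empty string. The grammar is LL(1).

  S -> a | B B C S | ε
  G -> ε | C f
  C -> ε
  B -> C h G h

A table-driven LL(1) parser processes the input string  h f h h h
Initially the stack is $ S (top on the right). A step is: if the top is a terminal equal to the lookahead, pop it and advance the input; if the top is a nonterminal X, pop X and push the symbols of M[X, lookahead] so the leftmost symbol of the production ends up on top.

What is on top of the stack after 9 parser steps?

C

     Stack            Input        Action
  1  $ S              h f h h h $  expand S -> B B C S
  2  $ S C B B        h f h h h $  expand B -> C h G h
  3  $ S C B h G h C  h f h h h $  expand C -> ε
  4  $ S C B h G h    h f h h h $  match h
  5  $ S C B h G      f h h h $    expand G -> C f
  6  $ S C B h f C    f h h h $    expand C -> ε
  7  $ S C B h f      f h h h $    match f
  8  $ S C B h        h h h $      match h
  9  $ S C B          h h $        expand B -> C h G h
Stack after step 9: $ S C h G h C (top = C).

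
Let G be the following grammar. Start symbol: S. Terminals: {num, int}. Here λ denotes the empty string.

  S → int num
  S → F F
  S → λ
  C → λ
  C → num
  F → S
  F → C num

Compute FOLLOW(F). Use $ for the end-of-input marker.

FIRST(C): from C→λ we get {λ}; from C→num we get {num}. So FIRST(C) = {λ, num}.
FIRST(S): from S→int num we get {int}; from S→F F we get {λ, int, num}; from S→λ we get {λ}. So FIRST(S) = {λ, int, num}.
FIRST(F): from F→S we get {λ, int, num}; from F→C num we get {num}. So FIRST(F) = {λ, int, num}.
FOLLOW(S) includes $ since S is the start symbol.
FOLLOW(C): in F→C num, C is followed by num with FIRST {num}. Thus FOLLOW(C) = {num}.
FOLLOW(S): in F→S, the suffix after S is empty, so FOLLOW(S) ⊇ FOLLOW(F) = {$, int, num}. Thus FOLLOW(S) = {$, int, num}.
FOLLOW(F): in S→F F (occurrence 1), F is followed by F with FIRST {λ, int, num}; in S→F F (occurrence 1), the suffix after F is nullable, so FOLLOW(F) ⊇ FOLLOW(S) = {$, int, num}; in S→F F (occurrence 2), the suffix after F is empty, so FOLLOW(F) ⊇ FOLLOW(S) = {$, int, num}. Thus FOLLOW(F) = {$, int, num}.

{$, int, num}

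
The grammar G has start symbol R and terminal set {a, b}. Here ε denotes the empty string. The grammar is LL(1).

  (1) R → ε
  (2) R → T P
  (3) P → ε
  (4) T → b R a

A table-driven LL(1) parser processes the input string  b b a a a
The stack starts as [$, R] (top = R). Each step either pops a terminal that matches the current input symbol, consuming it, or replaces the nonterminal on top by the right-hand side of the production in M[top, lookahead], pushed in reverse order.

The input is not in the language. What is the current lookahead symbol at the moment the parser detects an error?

step 1: stack=$ R  input=b b a a a $  — expand R → T P
step 2: stack=$ P T  input=b b a a a $  — expand T → b R a
step 3: stack=$ P a R b  input=b b a a a $  — match b
step 4: stack=$ P a R  input=b a a a $  — expand R → T P
step 5: stack=$ P a P T  input=b a a a $  — expand T → b R a
step 6: stack=$ P a P a R b  input=b a a a $  — match b
step 7: stack=$ P a P a R  input=a a a $  — expand R → ε
step 8: stack=$ P a P a  input=a a a $  — match a
step 9: stack=$ P a P  input=a a $  — expand P → ε
step 10: stack=$ P a  input=a a $  — match a
step 11: stack=$ P  input=a $  — expand P → ε
step 12: stack=$  input=a $  — error: stack empty but input remains

a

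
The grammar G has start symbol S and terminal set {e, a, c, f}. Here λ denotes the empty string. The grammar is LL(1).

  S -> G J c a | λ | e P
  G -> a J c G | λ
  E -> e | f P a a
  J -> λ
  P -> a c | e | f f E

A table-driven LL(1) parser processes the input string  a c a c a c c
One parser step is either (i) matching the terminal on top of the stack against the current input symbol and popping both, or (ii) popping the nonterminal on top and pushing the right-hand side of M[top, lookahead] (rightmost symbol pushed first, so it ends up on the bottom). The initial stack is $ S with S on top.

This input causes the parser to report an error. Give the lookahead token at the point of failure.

$

      Stack            Input            Action
   1  $ S              a c a c a c c $  expand S -> G J c a
   2  $ a c J G        a c a c a c c $  expand G -> a J c G
   3  $ a c J G c J a  a c a c a c c $  match a
   4  $ a c J G c J    c a c a c c $    expand J -> λ
   5  $ a c J G c      c a c a c c $    match c
   6  $ a c J G        a c a c c $      expand G -> a J c G
   7  $ a c J G c J a  a c a c c $      match a
   8  $ a c J G c J    c a c c $        expand J -> λ
   9  $ a c J G c      c a c c $        match c
  10  $ a c J G        a c c $          expand G -> a J c G
  11  $ a c J G c J a  a c c $          match a
  12  $ a c J G c J    c c $            expand J -> λ
  13  $ a c J G c      c c $            match c
  14  $ a c J G        c $              expand G -> λ
  15  $ a c J          c $              expand J -> λ
  16  $ a c            c $              match c
  17  $ a              $                error: top is terminal a but lookahead is $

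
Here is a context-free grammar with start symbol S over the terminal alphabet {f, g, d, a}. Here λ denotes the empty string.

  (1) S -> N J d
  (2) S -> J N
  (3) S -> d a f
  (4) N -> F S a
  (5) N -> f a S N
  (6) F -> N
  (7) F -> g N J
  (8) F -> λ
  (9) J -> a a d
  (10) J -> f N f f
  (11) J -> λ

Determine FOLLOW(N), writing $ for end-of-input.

FIRST(J) = {λ, a, f}
FIRST(S) = {a, d, f, g}  (via N J d, J N)
FIRST(N) = {a, d, f, g}  (via F S a)
FIRST(F) = {λ, a, d, f, g}  (via N)
FOLLOW(S) includes $ since S is the start symbol.
FOLLOW(S): in N->F S a, S is followed by a with FIRST {a}; in N->f a S N, S is followed by N with FIRST {a, d, f, g}. Thus FOLLOW(S) = {$, a, d, f, g}.
FOLLOW(F): in N->F S a, F is followed by S a with FIRST {a, d, f, g}. Thus FOLLOW(F) = {a, d, f, g}.
FOLLOW(N): in S->N J d, N is followed by J d with FIRST {a, d, f}; in S->J N, the suffix after N is empty, so FOLLOW(N) ⊇ FOLLOW(S) = {$, a, d, f, g}; in N->f a S N, the suffix after N is empty (adds nothing new); in F->N, the suffix after N is empty, so FOLLOW(N) ⊇ FOLLOW(F) = {a, d, f, g}; in F->g N J, N is followed by J with FIRST {λ, a, f}; in F->g N J, the suffix after N is nullable, so FOLLOW(N) ⊇ FOLLOW(F) = {a, d, f, g}; in J->f N f f, N is followed by f f with FIRST {f}. Thus FOLLOW(N) = {$, a, d, f, g}.
FOLLOW(J): in S->N J d, J is followed by d with FIRST {d}; in S->J N, J is followed by N with FIRST {a, d, f, g}; in F->g N J, the suffix after J is empty, so FOLLOW(J) ⊇ FOLLOW(F) = {a, d, f, g}. Thus FOLLOW(J) = {a, d, f, g}.

{$, a, d, f, g}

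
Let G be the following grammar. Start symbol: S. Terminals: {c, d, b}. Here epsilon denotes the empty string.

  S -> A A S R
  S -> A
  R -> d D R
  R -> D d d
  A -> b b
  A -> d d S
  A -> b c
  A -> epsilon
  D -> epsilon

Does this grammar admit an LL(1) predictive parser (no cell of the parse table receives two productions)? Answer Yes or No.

No

FIRST(S) = {epsilon, b, d}
FIRST(R) = {d}
FIRST(A) = {epsilon, b, d}
FIRST(D) = {epsilon}
FOLLOW(S) = {$, b, d}
FOLLOW(R) = {$, b, d}
FOLLOW(A) = {$, b, d}
FOLLOW(D) = {d}
Cell M[A, b] receives both A -> b b and A -> b c and A -> epsilon — the grammar is not LL(1).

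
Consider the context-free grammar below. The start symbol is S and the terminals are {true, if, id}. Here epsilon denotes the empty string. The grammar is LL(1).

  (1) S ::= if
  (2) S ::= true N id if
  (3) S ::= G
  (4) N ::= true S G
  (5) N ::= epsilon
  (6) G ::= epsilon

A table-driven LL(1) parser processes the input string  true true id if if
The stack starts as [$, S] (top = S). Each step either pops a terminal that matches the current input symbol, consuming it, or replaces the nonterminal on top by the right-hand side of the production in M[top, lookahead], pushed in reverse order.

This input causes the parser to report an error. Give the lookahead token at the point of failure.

step 1: stack=$ S  input=true true id if if $  — expand S ::= true N id if
step 2: stack=$ if id N true  input=true true id if if $  — match true
step 3: stack=$ if id N  input=true id if if $  — expand N ::= true S G
step 4: stack=$ if id G S true  input=true id if if $  — match true
step 5: stack=$ if id G S  input=id if if $  — expand S ::= G
step 6: stack=$ if id G G  input=id if if $  — expand G ::= epsilon
step 7: stack=$ if id G  input=id if if $  — expand G ::= epsilon
step 8: stack=$ if id  input=id if if $  — match id
step 9: stack=$ if  input=if if $  — match if
step 10: stack=$  input=if $  — error: stack empty but input remains

if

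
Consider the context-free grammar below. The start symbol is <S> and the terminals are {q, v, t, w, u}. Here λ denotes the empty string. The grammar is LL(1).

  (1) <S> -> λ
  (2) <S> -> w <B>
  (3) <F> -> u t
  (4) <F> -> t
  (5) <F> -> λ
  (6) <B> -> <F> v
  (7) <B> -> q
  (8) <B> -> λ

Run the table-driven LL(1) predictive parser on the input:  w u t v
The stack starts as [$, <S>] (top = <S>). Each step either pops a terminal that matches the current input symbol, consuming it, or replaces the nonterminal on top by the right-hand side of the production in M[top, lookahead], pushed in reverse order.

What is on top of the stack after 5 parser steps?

     Stack    Input      Action
  1  $ <S>    w u t v $  expand <S> -> w <B>
  2  $ <B> w  w u t v $  match w
  3  $ <B>    u t v $    expand <B> -> <F> v
  4  $ v <F>  u t v $    expand <F> -> u t
  5  $ v t u  u t v $    match u
Stack after step 5: $ v t (top = t).

t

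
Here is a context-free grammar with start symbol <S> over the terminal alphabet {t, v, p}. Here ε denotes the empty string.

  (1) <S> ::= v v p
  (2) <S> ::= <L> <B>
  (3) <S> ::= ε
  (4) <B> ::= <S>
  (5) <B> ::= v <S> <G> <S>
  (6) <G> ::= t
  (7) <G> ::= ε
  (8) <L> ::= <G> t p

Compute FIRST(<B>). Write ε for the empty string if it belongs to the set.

{ε, t, v}

FIRST(<G>) = {ε, t}
FIRST(<L>) = {t}  (via <G> t p)
FIRST(<S>) = {ε, t, v}  (via <L> <B>)
FIRST(<B>) = {ε, t, v}  (via <S>)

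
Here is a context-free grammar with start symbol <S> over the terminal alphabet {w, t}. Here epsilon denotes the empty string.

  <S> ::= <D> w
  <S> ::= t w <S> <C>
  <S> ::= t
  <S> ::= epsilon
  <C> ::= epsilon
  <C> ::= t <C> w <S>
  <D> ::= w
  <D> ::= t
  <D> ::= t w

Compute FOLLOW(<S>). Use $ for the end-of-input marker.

FIRST(<C>) = {epsilon, t}
FIRST(<D>) = {t, w}
FIRST(<S>) = {epsilon, t, w}  (via <D> w)
FOLLOW(<S>) includes $ since <S> is the start symbol.
FOLLOW(<D>): in <S>::=<D> w, <D> is followed by w with FIRST {w}. Thus FOLLOW(<D>) = {w}.
FOLLOW(<S>): in <S>::=t w <S> <C>, <S> is followed by <C> with FIRST {epsilon, t}; in <S>::=t w <S> <C>, the suffix after <S> is nullable (adds nothing new); in <C>::=t <C> w <S>, the suffix after <S> is empty, so FOLLOW(<S>) ⊇ FOLLOW(<C>) = {$, t, w}. Thus FOLLOW(<S>) = {$, t, w}.
FOLLOW(<C>): in <S>::=t w <S> <C>, the suffix after <C> is empty, so FOLLOW(<C>) ⊇ FOLLOW(<S>) = {$, t, w}; in <C>::=t <C> w <S>, <C> is followed by w <S> with FIRST {w}. Thus FOLLOW(<C>) = {$, t, w}.

{$, t, w}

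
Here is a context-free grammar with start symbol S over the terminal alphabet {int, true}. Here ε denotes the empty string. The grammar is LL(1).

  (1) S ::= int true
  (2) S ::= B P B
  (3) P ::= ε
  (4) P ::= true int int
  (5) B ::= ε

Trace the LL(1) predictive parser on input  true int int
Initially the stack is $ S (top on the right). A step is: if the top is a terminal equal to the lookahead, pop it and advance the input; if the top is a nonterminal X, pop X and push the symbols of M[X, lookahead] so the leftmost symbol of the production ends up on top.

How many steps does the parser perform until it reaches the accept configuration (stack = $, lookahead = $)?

step 1: stack=$ S  input=true int int $  — expand S ::= B P B
step 2: stack=$ B P B  input=true int int $  — expand B ::= ε
step 3: stack=$ B P  input=true int int $  — expand P ::= true int int
step 4: stack=$ B int int true  input=true int int $  — match true
step 5: stack=$ B int int  input=int int $  — match int
step 6: stack=$ B int  input=int $  — match int
step 7: stack=$ B  input=$  — expand B ::= ε
Accept reached after 7 steps.

7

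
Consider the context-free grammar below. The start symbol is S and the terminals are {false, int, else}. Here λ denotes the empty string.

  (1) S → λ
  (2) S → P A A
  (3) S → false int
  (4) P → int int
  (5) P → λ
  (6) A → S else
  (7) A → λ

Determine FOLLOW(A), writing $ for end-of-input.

FIRST(P): from P→int int we get {int}; from P→λ we get {λ}. So FIRST(P) = {λ, int}.
FIRST(S): from S→λ we get {λ}; from S→P A A we get {λ, else, false, int}; from S→false int we get {false}. So FIRST(S) = {λ, else, false, int}.
FIRST(A): from A→S else we get {else, false, int}; from A→λ we get {λ}. So FIRST(A) = {λ, else, false, int}.
FOLLOW(S) includes $ since S is the start symbol.
FOLLOW(S): in A→S else, S is followed by else with FIRST {else}. Thus FOLLOW(S) = {$, else}.
FOLLOW(P): in S→P A A, P is followed by A A with FIRST {λ, else, false, int}; in S→P A A, the suffix after P is nullable, so FOLLOW(P) ⊇ FOLLOW(S) = {$, else}. Thus FOLLOW(P) = {$, else, false, int}.
FOLLOW(A): in S→P A A (occurrence 1), A is followed by A with FIRST {λ, else, false, int}; in S→P A A (occurrence 1), the suffix after A is nullable, so FOLLOW(A) ⊇ FOLLOW(S) = {$, else}; in S→P A A (occurrence 2), the suffix after A is empty, so FOLLOW(A) ⊇ FOLLOW(S) = {$, else}. Thus FOLLOW(A) = {$, else, false, int}.

{$, else, false, int}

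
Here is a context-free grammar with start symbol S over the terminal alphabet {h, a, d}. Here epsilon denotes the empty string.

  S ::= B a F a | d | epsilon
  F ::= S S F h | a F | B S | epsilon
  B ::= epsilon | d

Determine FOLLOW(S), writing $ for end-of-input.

{$, a, d, h}

FIRST(B): from B::=epsilon we get {epsilon}; from B::=d we get {d}. So FIRST(B) = {epsilon, d}.
FIRST(S): from S::=B a F a we get {a, d}; from S::=d we get {d}; from S::=epsilon we get {epsilon}. So FIRST(S) = {epsilon, a, d}.
FIRST(F): from F::=S S F h we get {a, d, h}; from F::=a F we get {a}; from F::=B S we get {epsilon, a, d}; from F::=epsilon we get {epsilon}. So FIRST(F) = {epsilon, a, d, h}.
FOLLOW(S) includes $ since S is the start symbol.
FOLLOW(F): in S::=B a F a, F is followed by a with FIRST {a}; in F::=S S F h, F is followed by h with FIRST {h}; in F::=a F, the suffix after F is empty (adds nothing new). Thus FOLLOW(F) = {a, h}.
FOLLOW(S): in F::=S S F h (occurrence 1), S is followed by S F h with FIRST {a, d, h}; in F::=S S F h (occurrence 2), S is followed by F h with FIRST {a, d, h}; in F::=B S, the suffix after S is empty, so FOLLOW(S) ⊇ FOLLOW(F) = {a, h}. Thus FOLLOW(S) = {$, a, d, h}.
FOLLOW(B): in S::=B a F a, B is followed by a F a with FIRST {a}; in F::=B S, B is followed by S with FIRST {epsilon, a, d}; in F::=B S, the suffix after B is nullable, so FOLLOW(B) ⊇ FOLLOW(F) = {a, h}. Thus FOLLOW(B) = {a, d, h}.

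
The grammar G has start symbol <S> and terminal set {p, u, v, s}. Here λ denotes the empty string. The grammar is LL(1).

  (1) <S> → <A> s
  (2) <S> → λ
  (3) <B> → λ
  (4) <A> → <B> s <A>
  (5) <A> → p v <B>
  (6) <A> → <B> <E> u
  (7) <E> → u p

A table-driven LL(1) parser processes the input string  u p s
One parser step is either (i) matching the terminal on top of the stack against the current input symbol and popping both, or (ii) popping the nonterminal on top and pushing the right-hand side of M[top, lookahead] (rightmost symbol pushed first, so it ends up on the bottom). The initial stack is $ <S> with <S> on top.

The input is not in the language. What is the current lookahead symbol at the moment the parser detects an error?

     Stack          Input    Action
  1  $ <S>          u p s $  expand <S> → <A> s
  2  $ s <A>        u p s $  expand <A> → <B> <E> u
  3  $ s u <E> <B>  u p s $  expand <B> → λ
  4  $ s u <E>      u p s $  expand <E> → u p
  5  $ s u p u      u p s $  match u
  6  $ s u p        p s $    match p
  7  $ s u          s $      error: top is terminal u but lookahead is s

s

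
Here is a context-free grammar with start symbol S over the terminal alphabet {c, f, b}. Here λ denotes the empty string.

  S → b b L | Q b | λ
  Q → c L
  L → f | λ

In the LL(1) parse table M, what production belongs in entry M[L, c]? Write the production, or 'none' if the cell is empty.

FIRST(Q) = {c}
FIRST(L) = {λ, f}
FIRST(S) = {λ, b, c}  (via Q b)
FOLLOW(S) includes $ since S is the start symbol.
FOLLOW(S): S appears on no right-hand side. Thus FOLLOW(S) = {$}.
FOLLOW(Q): in S→Q b, Q is followed by b with FIRST {b}. Thus FOLLOW(Q) = {b}.
FOLLOW(L): in S→b b L, the suffix after L is empty, so FOLLOW(L) ⊇ FOLLOW(S) = {$}; in Q→c L, the suffix after L is empty, so FOLLOW(L) ⊇ FOLLOW(Q) = {b}. Thus FOLLOW(L) = {$, b}.
For L → f: FIRST(f) = {f}, so it goes in M[L, t] for t ∈ {f}.
For L → λ: FIRST(λ) = {λ}, so it goes in M[L, t] for t ∈ {}; since λ ∈ FIRST, also for every t ∈ FOLLOW(L) = {$, b}.
None of these place a production in M[L, c].

none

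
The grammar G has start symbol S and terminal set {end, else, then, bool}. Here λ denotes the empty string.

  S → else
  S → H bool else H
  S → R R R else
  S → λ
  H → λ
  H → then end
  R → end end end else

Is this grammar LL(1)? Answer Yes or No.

FIRST(S) = {λ, bool, else, end, then}
FIRST(H) = {λ, then}
FIRST(R) = {end}
FOLLOW(S) = {$}
FOLLOW(H) = {$, bool}
FOLLOW(R) = {else, end}
Each cell of M receives at most one production.

Yes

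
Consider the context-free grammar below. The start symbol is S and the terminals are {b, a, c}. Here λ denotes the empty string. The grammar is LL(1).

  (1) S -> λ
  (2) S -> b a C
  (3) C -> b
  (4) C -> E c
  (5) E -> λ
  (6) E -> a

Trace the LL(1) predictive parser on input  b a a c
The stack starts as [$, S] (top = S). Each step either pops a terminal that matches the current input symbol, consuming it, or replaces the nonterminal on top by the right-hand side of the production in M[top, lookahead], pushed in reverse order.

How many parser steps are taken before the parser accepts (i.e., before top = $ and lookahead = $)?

step 1: stack=$ S  input=b a a c $  — expand S -> b a C
step 2: stack=$ C a b  input=b a a c $  — match b
step 3: stack=$ C a  input=a a c $  — match a
step 4: stack=$ C  input=a c $  — expand C -> E c
step 5: stack=$ c E  input=a c $  — expand E -> a
step 6: stack=$ c a  input=a c $  — match a
step 7: stack=$ c  input=c $  — match c
Accept reached after 7 steps.

7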